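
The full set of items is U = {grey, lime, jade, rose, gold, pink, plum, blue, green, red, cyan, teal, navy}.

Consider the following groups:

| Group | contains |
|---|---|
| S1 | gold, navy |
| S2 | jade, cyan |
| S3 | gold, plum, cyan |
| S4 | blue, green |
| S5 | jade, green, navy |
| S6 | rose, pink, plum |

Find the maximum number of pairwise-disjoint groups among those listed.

S1, S2, S4, S6 are pairwise disjoint (S1={gold,navy}; S2={jade,cyan}; S4={blue,green}; S6={rose,pink,plum}).
Every remaining group overlaps one of these, and no 5 of the listed groups are pairwise disjoint, so 4 is the maximum.

4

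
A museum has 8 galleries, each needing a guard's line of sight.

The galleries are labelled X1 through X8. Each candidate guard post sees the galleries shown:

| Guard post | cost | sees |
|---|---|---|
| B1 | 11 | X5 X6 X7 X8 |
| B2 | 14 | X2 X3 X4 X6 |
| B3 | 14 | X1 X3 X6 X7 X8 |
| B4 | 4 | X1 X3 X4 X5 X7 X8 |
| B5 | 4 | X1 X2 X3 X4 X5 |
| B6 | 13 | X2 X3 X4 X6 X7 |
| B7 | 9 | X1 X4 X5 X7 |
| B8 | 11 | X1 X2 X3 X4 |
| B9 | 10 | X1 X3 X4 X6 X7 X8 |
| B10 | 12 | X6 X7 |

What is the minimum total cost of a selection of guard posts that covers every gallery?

B5, B9 together cover every gallery (B5 ∪ B9 = {X1, X2, X3, X4, X5, X6, X7, X8}); total cost 4 + 10 = 14.
The greedy pick B4, B5, B9 costs 18; no covering selection beats 14.

14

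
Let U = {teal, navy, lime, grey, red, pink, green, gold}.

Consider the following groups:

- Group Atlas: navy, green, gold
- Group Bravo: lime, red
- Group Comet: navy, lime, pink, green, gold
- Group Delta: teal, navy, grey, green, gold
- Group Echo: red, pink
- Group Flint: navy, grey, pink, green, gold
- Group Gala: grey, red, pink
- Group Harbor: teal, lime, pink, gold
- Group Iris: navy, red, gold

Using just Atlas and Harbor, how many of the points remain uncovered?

2

Union of Atlas, Harbor = {teal, navy, lime, pink, green, gold}.
Not covered: grey, red — 2 points.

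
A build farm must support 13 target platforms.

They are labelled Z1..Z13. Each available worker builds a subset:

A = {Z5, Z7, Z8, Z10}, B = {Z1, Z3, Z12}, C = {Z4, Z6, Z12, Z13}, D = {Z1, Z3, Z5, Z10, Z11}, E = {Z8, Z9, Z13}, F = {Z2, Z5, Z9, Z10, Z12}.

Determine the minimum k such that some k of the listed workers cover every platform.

A and C and D and F together: A ∪ C ∪ D ∪ F = {Z1, Z2, Z3, Z4, Z5, Z6, Z7, Z8, Z9, Z10, Z11, Z12, Z13} — every platform is covered.
Only F contains Z2, so F is forced; the remaining 8 platforms need at least 3 more workers (each remaining worker adds at most 3) — so at least 4 workers are needed, and 4 is optimal.

4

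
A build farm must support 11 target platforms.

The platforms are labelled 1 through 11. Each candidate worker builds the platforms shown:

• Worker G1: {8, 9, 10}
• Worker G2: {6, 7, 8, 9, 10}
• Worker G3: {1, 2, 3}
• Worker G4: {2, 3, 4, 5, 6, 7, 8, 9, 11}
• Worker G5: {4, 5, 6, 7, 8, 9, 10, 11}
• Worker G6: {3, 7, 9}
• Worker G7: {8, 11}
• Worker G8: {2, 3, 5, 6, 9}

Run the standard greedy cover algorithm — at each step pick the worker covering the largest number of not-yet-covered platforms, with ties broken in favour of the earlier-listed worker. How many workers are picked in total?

Greedy: pick G4 (covers 9 new) → pick G1 (covers 1 new) → pick G3 (covers 1 new). Total picks: 3.
(The true minimum cover uses only 2 workers, so greedy is not optimal here.)

3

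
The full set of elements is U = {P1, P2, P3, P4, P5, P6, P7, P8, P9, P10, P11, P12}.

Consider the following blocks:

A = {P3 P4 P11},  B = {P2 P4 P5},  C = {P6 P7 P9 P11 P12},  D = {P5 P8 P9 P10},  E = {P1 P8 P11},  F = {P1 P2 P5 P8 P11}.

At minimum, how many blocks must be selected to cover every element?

Take {A, C, D, F}. Their union is {P1, P2, P3, P4, P5, P6, P7, P8, P9, P10, P11, P12}, which is all 12 elements.
Only A contains P3, so A is forced; the remaining 9 elements need at least 3 more blocks (each remaining block adds at most 4) — so at least 4 blocks are needed, and 4 is optimal.

4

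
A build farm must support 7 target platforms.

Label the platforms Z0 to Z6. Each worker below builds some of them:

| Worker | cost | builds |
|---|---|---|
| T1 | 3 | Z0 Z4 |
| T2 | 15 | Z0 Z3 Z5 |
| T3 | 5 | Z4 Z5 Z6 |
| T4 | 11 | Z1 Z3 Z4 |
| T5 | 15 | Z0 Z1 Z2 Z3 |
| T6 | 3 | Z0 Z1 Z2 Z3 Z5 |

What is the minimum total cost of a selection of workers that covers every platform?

T3, T6 together cover every platform (T3 ∪ T6 = {Z0, Z1, Z2, Z3, Z4, Z5, Z6}); total cost 5 + 3 = 8.
No covering selection has total cost below 8.

8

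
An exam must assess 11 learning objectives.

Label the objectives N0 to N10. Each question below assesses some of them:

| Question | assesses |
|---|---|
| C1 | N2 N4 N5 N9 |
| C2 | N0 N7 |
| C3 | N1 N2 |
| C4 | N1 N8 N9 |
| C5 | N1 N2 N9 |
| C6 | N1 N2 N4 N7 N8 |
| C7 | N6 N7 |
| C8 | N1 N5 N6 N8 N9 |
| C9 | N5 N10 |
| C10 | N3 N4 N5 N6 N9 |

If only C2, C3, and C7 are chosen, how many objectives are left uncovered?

6

Union of C2, C3, C7 = {N0, N1, N2, N6, N7}.
Not covered: N3, N4, N5, N8, N9, N10 — 6 objectives.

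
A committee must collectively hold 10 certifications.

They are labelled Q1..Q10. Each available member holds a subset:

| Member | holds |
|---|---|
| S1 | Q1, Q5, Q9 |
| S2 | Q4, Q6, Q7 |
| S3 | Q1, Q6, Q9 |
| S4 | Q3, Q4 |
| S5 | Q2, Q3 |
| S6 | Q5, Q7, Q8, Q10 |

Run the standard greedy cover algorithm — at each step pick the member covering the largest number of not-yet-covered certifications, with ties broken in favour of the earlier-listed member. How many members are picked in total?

Greedy: pick S6 (covers 4 new) → pick S3 (covers 3 new) → pick S4 (covers 2 new) → pick S5 (covers 1 new). Total picks: 4.

4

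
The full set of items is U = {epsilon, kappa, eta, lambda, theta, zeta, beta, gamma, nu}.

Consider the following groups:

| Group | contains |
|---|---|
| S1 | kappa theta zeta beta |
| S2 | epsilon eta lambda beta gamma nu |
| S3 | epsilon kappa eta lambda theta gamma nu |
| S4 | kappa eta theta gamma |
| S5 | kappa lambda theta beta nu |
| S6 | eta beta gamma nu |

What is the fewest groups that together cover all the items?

Take {S1, S2}. Their union is {epsilon, kappa, eta, lambda, theta, zeta, beta, gamma, nu}, which is all 9 items.
No single group has all 9 items (the largest, S3, has 7), so 2 is optimal.

2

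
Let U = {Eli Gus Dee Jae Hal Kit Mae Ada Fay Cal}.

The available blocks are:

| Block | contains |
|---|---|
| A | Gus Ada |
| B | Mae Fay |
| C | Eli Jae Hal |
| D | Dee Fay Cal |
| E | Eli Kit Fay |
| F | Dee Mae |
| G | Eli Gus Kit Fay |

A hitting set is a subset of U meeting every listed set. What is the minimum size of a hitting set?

4

Take H = {Eli, Gus, Mae, Cal}. Each listed block contains at least one of these, so H is a hitting set of size 4.
No choice of 3 points meets every block, so 4 is the minimum.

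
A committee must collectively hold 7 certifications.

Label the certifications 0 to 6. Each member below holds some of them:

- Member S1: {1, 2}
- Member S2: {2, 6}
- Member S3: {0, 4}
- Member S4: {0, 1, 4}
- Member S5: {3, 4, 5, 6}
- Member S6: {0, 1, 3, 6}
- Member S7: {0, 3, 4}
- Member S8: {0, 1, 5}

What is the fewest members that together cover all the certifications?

3

Take {S2, S7, S8}. Their union is {0, 1, 2, 3, 4, 5, 6}, which is all 7 certifications.
No 2 of the 8 members cover everything (all 28 combinations miss at least one certification), so 3 is optimal.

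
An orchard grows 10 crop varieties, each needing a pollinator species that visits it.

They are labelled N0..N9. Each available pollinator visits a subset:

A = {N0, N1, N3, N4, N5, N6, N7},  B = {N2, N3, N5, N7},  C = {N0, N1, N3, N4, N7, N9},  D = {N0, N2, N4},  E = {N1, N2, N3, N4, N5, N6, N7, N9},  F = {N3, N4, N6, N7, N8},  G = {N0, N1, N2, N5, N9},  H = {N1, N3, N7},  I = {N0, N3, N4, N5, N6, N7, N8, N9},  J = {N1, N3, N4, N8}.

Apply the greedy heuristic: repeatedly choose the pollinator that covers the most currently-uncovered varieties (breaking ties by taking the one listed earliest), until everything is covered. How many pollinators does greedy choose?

2

Greedy: pick E (covers 8 new) → pick I (covers 2 new). Total picks: 2.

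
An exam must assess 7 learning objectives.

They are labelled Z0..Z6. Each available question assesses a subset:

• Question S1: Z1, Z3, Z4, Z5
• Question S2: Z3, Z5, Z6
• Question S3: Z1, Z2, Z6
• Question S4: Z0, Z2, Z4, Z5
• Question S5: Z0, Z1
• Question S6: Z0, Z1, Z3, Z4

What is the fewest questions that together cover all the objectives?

S3 and S4 and S6 together: S3 ∪ S4 ∪ S6 = {Z0, Z1, Z2, Z3, Z4, Z5, Z6} — every objective is covered.
No 2 of the 6 questions cover everything (all 15 combinations miss at least one objective), so 3 is optimal.

3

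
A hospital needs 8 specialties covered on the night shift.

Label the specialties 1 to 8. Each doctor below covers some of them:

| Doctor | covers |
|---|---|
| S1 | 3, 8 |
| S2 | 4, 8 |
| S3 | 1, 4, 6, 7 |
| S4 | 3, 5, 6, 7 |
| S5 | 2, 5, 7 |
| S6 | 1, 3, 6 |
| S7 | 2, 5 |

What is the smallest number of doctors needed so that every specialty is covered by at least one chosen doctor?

3

S1 and S3 and S5 together: S1 ∪ S3 ∪ S5 = {1, 2, 3, 4, 5, 6, 7, 8} — every specialty is covered.
No 2 of the 7 doctors cover everything (all 21 combinations miss at least one specialty), so 3 is optimal.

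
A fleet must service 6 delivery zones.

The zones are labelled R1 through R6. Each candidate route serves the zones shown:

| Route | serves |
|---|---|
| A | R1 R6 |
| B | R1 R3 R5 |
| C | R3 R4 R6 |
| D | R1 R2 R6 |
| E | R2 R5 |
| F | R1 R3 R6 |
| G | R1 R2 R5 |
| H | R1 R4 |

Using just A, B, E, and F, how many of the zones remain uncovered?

1

Union of A, B, E, F = {R1, R2, R3, R5, R6}.
Not covered: R4 — 1 zone.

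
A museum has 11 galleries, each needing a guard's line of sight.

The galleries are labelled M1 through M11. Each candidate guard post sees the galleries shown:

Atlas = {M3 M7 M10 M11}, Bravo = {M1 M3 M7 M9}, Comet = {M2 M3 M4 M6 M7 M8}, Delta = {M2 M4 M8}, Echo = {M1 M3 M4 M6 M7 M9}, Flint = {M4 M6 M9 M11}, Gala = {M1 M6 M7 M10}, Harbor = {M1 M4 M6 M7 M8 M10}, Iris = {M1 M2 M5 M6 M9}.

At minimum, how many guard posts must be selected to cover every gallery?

3

Take {Atlas, Delta, Iris}. Their union is {M1, M2, M3, M4, M5, M6, M7, M8, M9, M10, M11}, which is all 11 galleries.
Only Iris contains M5, so Iris is forced; the remaining 6 galleries need at least 2 more guard posts (each remaining guard post adds at most 4) — so at least 3 guard posts are needed, and 3 is optimal.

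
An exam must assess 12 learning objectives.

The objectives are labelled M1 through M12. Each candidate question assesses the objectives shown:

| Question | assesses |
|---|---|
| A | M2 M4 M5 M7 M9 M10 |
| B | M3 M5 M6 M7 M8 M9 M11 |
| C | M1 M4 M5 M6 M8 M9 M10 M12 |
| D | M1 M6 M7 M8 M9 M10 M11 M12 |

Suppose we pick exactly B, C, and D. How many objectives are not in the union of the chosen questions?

1

Union of B, C, D = {M1, M3, M4, M5, M6, M7, M8, M9, M10, M11, M12}.
Not covered: M2 — 1 objective.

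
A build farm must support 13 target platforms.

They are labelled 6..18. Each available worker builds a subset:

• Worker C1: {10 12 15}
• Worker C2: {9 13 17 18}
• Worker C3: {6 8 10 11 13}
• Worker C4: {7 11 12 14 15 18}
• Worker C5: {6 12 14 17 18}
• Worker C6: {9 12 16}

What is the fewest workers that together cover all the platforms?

4

Take {C3, C4, C5, C6}. Their union is {6, 7, 8, 9, 10, 11, 12, 13, 14, 15, 16, 17, 18}, which is all 13 platforms.
No 3 of the 6 workers cover everything (all 20 combinations miss at least one platform), so 4 is optimal.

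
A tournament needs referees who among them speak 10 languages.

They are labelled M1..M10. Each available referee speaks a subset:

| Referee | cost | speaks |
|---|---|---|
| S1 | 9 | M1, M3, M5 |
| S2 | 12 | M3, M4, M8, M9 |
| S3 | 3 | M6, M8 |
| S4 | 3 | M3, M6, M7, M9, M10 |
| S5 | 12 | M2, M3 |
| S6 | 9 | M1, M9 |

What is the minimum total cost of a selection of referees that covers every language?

36

S1, S2, S4, S5 together cover every language (S1 ∪ S2 ∪ S4 ∪ S5 = {M1, M2, M3, M4, M5, M6, M7, M8, M9, M10}); total cost 9 + 12 + 3 + 12 = 36.
The greedy pick S4, S3, S1, S2, S5 costs 39; no covering selection beats 36.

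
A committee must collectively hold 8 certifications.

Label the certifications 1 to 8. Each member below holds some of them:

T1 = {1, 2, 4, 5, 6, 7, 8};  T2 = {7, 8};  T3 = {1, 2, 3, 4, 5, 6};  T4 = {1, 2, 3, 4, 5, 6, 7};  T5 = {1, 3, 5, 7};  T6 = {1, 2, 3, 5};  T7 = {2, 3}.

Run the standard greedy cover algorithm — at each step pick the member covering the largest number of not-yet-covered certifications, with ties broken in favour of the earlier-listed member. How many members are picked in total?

Greedy: pick T1 (covers 7 new) → pick T3 (covers 1 new). Total picks: 2.

2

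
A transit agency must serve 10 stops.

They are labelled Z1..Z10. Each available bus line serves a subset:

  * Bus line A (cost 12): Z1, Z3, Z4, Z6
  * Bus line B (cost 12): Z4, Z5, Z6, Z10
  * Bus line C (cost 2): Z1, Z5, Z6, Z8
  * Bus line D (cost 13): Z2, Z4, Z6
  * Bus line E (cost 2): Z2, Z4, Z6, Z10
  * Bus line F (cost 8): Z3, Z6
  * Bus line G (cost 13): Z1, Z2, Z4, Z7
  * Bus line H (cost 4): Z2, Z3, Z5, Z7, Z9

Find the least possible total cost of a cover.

C, E, H together cover every stop (C ∪ E ∪ H = {Z1, Z2, Z3, Z4, Z5, Z6, Z7, Z8, Z9, Z10}); total cost 2 + 2 + 4 = 8.
No covering selection has total cost below 8.

8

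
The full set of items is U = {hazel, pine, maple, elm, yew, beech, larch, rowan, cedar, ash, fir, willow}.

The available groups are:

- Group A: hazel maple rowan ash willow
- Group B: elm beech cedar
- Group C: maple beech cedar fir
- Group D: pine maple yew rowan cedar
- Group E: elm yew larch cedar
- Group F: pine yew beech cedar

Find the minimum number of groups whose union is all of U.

4

Take {A, C, D, E}. Their union is {hazel, pine, maple, elm, yew, beech, larch, rowan, cedar, ash, fir, willow}, which is all 12 items.
No 3 of the 6 groups cover everything (all 20 combinations miss at least one item), so 4 is optimal.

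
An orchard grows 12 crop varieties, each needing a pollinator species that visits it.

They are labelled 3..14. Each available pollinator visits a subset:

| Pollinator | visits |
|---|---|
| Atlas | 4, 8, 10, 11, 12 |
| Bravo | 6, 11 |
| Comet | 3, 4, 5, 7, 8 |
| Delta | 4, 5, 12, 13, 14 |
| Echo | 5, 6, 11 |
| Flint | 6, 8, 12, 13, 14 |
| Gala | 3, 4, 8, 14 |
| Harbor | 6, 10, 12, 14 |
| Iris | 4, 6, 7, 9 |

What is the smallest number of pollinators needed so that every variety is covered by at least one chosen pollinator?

Take {Atlas, Delta, Gala, Iris}. Their union is {3, 4, 5, 6, 7, 8, 9, 10, 11, 12, 13, 14}, which is all 12 varieties.
No 3 of the 9 pollinators cover everything (all 84 combinations miss at least one variety), so 4 is optimal.

4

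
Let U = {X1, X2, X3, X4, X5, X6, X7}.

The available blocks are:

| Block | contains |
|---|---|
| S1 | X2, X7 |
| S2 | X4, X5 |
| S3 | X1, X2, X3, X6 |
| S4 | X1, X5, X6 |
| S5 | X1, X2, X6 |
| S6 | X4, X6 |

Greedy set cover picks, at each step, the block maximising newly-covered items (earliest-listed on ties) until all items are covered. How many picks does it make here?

Greedy: pick S3 (covers 4 new) → pick S2 (covers 2 new) → pick S1 (covers 1 new). Total picks: 3.

3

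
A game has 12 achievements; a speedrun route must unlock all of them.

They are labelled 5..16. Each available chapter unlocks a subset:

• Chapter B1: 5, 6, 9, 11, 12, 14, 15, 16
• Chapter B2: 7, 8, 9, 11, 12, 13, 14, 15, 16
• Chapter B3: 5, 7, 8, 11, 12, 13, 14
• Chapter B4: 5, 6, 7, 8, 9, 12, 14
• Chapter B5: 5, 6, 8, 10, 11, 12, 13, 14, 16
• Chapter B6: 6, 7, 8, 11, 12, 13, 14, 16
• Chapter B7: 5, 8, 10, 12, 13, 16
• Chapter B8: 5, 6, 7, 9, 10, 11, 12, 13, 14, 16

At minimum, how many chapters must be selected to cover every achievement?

2

Take {B2, B8}. Their union is {5, 6, 7, 8, 9, 10, 11, 12, 13, 14, 15, 16}, which is all 12 achievements.
No single chapter has all 12 achievements (the largest, B8, has 10), so 2 is optimal.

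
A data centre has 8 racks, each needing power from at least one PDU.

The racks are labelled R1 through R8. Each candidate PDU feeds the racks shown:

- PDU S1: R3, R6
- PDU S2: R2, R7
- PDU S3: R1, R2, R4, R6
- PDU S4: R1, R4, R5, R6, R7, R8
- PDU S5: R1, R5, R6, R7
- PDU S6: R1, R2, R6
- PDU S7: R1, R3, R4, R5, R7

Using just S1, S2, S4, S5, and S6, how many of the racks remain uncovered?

Union of S1, S2, S4, S5, S6 = {R1, R2, R3, R4, R5, R6, R7, R8} — that's every rack, so 0 are uncovered.

0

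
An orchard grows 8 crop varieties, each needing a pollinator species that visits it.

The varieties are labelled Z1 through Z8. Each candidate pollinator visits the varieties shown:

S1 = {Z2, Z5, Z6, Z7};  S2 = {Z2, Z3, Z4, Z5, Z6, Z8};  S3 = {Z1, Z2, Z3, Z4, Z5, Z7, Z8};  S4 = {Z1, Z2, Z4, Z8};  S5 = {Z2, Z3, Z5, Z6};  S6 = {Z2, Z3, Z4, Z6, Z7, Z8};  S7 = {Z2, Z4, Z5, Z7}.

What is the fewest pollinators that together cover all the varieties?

2

Take {S2, S3}. Their union is {Z1, Z2, Z3, Z4, Z5, Z6, Z7, Z8}, which is all 8 varieties.
No single pollinator has all 8 varieties (the largest, S3, has 7), so 2 is optimal.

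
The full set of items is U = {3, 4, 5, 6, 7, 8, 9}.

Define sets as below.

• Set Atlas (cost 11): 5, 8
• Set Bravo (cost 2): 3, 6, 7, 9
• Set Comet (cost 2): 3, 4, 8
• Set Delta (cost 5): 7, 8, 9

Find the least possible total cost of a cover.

Atlas, Bravo, Comet together cover every item (Atlas ∪ Bravo ∪ Comet = {3, 4, 5, 6, 7, 8, 9}); total cost 11 + 2 + 2 = 15.
No covering selection has total cost below 15.

15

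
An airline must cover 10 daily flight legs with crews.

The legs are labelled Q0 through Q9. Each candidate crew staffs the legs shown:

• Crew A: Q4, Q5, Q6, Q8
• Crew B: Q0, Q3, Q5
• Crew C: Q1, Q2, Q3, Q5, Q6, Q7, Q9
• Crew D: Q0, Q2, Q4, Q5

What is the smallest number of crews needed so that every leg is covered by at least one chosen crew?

Take {A, B, C}. Their union is {Q0, Q1, Q2, Q3, Q4, Q5, Q6, Q7, Q8, Q9}, which is all 10 legs.
Only C contains Q1, so C is forced; the remaining 3 legs need at least 2 more crews (each remaining crew adds at most 2) — so at least 3 crews are needed, and 3 is optimal.

3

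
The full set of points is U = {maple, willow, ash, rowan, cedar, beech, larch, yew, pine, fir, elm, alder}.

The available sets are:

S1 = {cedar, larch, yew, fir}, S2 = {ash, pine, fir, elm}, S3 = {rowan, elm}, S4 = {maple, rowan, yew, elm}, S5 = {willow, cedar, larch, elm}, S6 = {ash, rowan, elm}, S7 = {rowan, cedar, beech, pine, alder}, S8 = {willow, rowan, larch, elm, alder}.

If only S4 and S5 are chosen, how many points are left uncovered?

5

Union of S4, S5 = {maple, willow, rowan, cedar, larch, yew, elm}.
Not covered: ash, beech, pine, fir, alder — 5 points.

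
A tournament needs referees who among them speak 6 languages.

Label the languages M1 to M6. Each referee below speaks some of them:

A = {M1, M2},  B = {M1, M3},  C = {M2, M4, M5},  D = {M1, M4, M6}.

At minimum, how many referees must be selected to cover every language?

3

B and C and D together: B ∪ C ∪ D = {M1, M2, M3, M4, M5, M6} — every language is covered.
Only B contains M3, so B is forced; the remaining 4 languages need at least 2 more referees (each remaining referee adds at most 3) — so at least 3 referees are needed, and 3 is optimal.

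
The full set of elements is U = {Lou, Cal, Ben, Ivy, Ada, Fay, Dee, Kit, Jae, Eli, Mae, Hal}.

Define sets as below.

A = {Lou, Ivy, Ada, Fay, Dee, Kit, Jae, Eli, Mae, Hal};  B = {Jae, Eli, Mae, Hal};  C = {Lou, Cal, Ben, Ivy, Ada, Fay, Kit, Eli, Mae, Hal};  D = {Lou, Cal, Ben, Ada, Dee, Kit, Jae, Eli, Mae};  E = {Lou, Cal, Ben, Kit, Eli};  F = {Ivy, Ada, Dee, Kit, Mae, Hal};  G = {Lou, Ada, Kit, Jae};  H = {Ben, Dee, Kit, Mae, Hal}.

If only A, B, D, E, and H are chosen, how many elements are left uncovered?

0

Union of A, B, D, E, H = {Lou, Cal, Ben, Ivy, Ada, Fay, Dee, Kit, Jae, Eli, Mae, Hal} — that's every element, so 0 are uncovered.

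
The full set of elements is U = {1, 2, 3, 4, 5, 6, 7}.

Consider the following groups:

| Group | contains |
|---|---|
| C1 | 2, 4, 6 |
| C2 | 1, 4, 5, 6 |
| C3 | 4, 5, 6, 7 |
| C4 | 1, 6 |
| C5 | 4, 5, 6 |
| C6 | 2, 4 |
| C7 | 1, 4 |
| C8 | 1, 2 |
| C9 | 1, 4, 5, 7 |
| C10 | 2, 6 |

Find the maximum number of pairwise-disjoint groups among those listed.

C5, C8 are pairwise disjoint (C5={4,5,6}; C8={1,2}).
Every remaining group overlaps one of these, and no 3 of the listed groups are pairwise disjoint, so 2 is the maximum.

2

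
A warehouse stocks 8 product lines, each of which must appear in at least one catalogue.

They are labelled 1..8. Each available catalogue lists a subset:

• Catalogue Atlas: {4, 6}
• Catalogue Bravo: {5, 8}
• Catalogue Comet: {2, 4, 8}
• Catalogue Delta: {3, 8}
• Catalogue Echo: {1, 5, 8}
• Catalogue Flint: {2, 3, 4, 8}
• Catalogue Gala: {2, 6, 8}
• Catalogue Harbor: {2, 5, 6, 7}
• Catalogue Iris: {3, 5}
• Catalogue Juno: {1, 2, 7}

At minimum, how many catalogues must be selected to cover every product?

Echo and Flint and Harbor together: Echo ∪ Flint ∪ Harbor = {1, 2, 3, 4, 5, 6, 7, 8} — every product is covered.
No 2 of the 10 catalogues cover everything (all 45 combinations miss at least one product), so 3 is optimal.

3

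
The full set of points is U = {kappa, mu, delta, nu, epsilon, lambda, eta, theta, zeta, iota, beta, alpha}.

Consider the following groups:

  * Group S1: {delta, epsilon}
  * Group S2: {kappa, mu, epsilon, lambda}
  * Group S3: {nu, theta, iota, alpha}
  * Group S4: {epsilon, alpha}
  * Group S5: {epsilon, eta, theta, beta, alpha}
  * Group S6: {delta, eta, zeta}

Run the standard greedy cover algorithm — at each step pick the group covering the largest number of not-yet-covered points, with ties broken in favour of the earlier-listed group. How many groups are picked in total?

Greedy: pick S5 (covers 5 new) → pick S2 (covers 3 new) → pick S3 (covers 2 new) → pick S6 (covers 2 new). Total picks: 4.

4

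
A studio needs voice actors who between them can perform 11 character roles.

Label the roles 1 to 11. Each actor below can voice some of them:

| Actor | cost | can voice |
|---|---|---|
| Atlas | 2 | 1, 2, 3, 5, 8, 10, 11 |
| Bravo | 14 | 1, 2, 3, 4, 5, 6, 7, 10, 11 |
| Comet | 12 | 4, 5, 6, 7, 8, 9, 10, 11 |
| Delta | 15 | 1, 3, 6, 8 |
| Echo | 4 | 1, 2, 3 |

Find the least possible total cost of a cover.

Atlas, Comet together cover every role (Atlas ∪ Comet = {1, 2, 3, 4, 5, 6, 7, 8, 9, 10, 11}); total cost 2 + 12 = 14.
No covering selection has total cost below 14.

14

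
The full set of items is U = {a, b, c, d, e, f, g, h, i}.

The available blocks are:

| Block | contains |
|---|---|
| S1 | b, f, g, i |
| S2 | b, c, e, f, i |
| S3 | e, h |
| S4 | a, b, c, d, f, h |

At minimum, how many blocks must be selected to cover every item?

Take {S1, S3, S4}. Their union is {a, b, c, d, e, f, g, h, i}, which is all 9 items.
Only S4 contains a, so S4 is forced; the remaining 3 items need at least 2 more blocks (each remaining block adds at most 2) — so at least 3 blocks are needed, and 3 is optimal.

3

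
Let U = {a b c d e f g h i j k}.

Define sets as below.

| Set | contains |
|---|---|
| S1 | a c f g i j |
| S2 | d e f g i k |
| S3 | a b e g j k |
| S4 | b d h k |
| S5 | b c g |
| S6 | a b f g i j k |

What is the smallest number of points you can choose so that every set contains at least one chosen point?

T = {c, k} meets every set (each contains at least one member of T), and |T| = 2.
The sets S1, S4 are pairwise disjoint, so any hitting set needs a separate point for each — at least 2. Hence 2 is optimal.

2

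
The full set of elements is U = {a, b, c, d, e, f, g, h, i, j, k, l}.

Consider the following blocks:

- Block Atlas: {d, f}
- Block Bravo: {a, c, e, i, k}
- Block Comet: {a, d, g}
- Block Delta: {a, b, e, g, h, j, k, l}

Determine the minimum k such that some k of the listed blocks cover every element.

3

Atlas, Bravo, and Delta cover everything between them: the union {a, b, c, d, e, f, g, h, i, j, k, l} is all of U.
Only Delta contains b, so Delta is forced; the remaining 4 elements need at least 2 more blocks (each remaining block adds at most 2) — so at least 3 blocks are needed, and 3 is optimal.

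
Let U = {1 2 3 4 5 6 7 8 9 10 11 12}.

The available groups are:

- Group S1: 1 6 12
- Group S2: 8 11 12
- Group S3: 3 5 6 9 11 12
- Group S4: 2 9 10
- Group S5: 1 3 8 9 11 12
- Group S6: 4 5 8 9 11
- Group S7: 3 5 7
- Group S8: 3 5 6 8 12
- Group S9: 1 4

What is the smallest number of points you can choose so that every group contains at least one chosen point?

4

The 4 points {1, 7, 8, 9} hit every group.
The groups S2, S4, S7, S9 are pairwise disjoint, so any hitting set needs a separate point for each — at least 4. Hence 4 is optimal.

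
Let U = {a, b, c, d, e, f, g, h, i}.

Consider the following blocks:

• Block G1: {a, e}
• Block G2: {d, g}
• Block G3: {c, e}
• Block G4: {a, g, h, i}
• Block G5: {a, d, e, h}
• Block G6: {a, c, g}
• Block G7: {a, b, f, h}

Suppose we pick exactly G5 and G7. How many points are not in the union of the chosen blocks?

Union of G5, G7 = {a, b, d, e, f, h}.
Not covered: c, g, i — 3 points.

3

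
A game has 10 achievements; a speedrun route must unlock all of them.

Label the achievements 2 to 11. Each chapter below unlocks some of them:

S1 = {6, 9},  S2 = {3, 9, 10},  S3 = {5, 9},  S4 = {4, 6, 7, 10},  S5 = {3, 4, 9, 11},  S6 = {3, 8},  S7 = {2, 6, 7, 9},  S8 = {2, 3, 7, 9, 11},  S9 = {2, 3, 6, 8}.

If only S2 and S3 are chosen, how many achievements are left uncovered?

6

Union of S2, S3 = {3, 5, 9, 10}.
Not covered: 2, 4, 6, 7, 8, 11 — 6 achievements.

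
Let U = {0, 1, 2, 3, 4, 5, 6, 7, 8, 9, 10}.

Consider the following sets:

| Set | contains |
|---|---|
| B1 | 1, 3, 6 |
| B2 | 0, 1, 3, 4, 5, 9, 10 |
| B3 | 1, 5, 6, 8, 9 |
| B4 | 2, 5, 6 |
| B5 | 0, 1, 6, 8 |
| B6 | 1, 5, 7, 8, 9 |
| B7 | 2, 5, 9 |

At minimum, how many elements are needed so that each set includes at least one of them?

2

The 2 elements {5, 6} hit every set.
The sets B5, B7 are pairwise disjoint, so any hitting set needs a separate element for each — at least 2. Hence 2 is optimal.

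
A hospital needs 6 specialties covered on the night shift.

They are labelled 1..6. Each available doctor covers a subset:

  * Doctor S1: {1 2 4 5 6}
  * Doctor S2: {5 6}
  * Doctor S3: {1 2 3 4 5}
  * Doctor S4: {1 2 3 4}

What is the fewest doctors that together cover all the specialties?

Take {S2, S3}. Their union is {1, 2, 3, 4, 5, 6}, which is all 6 specialties.
No single doctor has all 6 specialties (the largest, S1, has 5), so 2 is optimal.

2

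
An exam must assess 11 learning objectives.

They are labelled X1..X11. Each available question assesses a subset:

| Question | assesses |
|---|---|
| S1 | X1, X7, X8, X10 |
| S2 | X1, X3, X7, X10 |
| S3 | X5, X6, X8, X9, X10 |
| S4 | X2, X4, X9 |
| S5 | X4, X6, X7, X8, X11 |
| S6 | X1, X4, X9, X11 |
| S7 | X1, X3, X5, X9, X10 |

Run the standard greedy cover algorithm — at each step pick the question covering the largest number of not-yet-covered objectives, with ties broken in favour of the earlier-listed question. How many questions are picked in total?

Greedy: pick S3 (covers 5 new) → pick S2 (covers 3 new) → pick S4 (covers 2 new) → pick S5 (covers 1 new). Total picks: 4.
(The true minimum cover uses only 3 questions, so greedy is not optimal here.)

4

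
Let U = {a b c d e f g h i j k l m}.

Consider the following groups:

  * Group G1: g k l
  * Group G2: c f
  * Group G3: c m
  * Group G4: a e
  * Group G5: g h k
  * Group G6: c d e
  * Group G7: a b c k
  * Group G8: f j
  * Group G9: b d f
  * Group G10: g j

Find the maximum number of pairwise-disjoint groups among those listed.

4

G3, G4, G5, G8 are pairwise disjoint (G3={c,m}; G4={a,e}; G5={g,h,k}; G8={f,j}).
Every remaining group overlaps one of these, and no 5 of the listed groups are pairwise disjoint, so 4 is the maximum.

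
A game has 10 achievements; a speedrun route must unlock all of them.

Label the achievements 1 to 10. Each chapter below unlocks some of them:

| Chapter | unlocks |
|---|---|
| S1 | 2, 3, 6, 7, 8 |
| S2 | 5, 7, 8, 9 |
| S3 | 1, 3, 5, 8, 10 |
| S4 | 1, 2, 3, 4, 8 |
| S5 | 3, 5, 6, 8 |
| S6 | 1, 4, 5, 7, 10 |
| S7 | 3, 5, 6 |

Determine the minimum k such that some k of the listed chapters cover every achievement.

3

Take {S1, S2, S6}. Their union is {1, 2, 3, 4, 5, 6, 7, 8, 9, 10}, which is all 10 achievements.
Only S2 contains 9, so S2 is forced; the remaining 6 achievements need at least 2 more chapters (each remaining chapter adds at most 4) — so at least 3 chapters are needed, and 3 is optimal.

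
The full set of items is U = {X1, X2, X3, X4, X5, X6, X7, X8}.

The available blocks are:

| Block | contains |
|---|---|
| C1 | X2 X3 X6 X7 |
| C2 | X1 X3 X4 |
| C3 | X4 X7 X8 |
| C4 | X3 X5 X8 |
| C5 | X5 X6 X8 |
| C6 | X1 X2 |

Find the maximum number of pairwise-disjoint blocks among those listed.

C5, C6 are pairwise disjoint (C5={X5,X6,X8}; C6={X1,X2}).
Every remaining block overlaps one of these, and no 3 of the listed blocks are pairwise disjoint, so 2 is the maximum.

2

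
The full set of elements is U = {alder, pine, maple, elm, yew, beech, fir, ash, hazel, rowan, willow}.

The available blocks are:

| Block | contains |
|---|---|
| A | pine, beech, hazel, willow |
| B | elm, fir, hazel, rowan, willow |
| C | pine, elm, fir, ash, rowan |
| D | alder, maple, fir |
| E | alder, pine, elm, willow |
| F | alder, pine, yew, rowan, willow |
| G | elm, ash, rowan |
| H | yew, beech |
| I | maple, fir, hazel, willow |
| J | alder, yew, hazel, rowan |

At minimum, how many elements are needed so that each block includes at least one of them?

T = {beech, fir, rowan, willow} meets every block (each contains at least one member of T), and |T| = 4.
No choice of 3 elements meets every block, so 4 is the minimum.

4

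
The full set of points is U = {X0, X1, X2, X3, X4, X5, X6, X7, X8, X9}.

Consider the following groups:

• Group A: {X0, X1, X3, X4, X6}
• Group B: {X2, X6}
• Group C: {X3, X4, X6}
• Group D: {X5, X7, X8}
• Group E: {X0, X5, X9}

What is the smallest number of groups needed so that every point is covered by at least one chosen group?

A, B, D, and E cover everything between them: the union {X0, X1, X2, X3, X4, X5, X6, X7, X8, X9} is all of U.
No 3 of the 5 groups cover everything (all 10 combinations miss at least one point), so 4 is optimal.

4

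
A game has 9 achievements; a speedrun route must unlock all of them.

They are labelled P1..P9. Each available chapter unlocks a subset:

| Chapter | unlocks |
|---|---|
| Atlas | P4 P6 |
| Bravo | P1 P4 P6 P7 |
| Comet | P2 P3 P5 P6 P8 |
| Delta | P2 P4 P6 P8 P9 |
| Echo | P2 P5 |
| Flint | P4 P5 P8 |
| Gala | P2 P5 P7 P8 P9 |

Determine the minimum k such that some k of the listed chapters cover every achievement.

Bravo and Comet and Gala together: Bravo ∪ Comet ∪ Gala = {P1, P2, P3, P4, P5, P6, P7, P8, P9} — every achievement is covered.
Only Bravo contains P1, so Bravo is forced; the remaining 5 achievements need at least 2 more chapters (each remaining chapter adds at most 4) — so at least 3 chapters are needed, and 3 is optimal.

3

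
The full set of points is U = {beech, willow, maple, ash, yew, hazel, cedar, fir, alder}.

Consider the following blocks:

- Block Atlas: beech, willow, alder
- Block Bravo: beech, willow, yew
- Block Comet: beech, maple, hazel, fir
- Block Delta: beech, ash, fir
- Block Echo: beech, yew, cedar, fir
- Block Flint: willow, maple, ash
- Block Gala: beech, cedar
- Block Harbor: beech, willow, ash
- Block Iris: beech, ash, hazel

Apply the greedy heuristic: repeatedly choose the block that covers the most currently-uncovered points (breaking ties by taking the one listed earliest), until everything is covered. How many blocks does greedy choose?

4

Greedy: pick Comet (covers 4 new) → pick Atlas (covers 2 new) → pick Echo (covers 2 new) → pick Delta (covers 1 new). Total picks: 4.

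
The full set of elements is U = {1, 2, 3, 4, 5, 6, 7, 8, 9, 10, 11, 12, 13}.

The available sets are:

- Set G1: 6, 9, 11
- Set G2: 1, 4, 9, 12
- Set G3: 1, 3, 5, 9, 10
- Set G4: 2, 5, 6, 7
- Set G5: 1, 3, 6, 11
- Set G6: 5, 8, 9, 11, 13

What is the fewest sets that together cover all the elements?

4

Take {G2, G3, G4, G6}. Their union is {1, 2, 3, 4, 5, 6, 7, 8, 9, 10, 11, 12, 13}, which is all 13 elements.
Only G4 contains 2, so G4 is forced; the remaining 9 elements need at least 3 more sets (each remaining set adds at most 4) — so at least 4 sets are needed, and 4 is optimal.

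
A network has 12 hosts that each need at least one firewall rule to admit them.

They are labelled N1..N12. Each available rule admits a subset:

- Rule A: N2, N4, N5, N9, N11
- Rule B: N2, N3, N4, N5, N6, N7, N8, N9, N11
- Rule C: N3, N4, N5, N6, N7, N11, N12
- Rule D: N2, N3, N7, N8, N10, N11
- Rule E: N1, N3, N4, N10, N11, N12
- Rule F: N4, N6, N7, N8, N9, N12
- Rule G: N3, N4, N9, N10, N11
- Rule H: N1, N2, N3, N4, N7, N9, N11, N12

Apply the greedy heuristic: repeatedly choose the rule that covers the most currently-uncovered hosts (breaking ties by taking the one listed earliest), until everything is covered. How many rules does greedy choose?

Greedy: pick B (covers 9 new) → pick E (covers 3 new). Total picks: 2.

2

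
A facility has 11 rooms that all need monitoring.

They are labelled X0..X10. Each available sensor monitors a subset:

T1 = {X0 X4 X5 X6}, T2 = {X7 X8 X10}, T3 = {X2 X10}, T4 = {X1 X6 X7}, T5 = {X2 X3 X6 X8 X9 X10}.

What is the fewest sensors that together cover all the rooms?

3

T1 and T4 and T5 together: T1 ∪ T4 ∪ T5 = {X0, X1, X2, X3, X4, X5, X6, X7, X8, X9, X10} — every room is covered.
Only T1 contains X0, so T1 is forced; the remaining 7 rooms need at least 2 more sensors (each remaining sensor adds at most 5) — so at least 3 sensors are needed, and 3 is optimal.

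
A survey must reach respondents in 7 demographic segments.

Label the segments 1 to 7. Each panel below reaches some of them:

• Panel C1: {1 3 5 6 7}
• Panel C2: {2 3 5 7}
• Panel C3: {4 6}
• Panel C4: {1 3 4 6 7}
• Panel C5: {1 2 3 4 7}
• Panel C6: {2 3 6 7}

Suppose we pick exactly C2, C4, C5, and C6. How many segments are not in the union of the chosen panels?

Union of C2, C4, C5, C6 = {1, 2, 3, 4, 5, 6, 7} — that's every segment, so 0 are uncovered.

0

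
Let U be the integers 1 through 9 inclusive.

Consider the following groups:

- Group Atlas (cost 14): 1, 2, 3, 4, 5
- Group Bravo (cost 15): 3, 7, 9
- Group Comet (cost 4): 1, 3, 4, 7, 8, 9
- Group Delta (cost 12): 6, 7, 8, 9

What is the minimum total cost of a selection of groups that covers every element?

26

Atlas, Delta together cover every element (Atlas ∪ Delta = {1, 2, 3, 4, 5, 6, 7, 8, 9}); total cost 14 + 12 = 26.
The greedy pick Comet, Atlas, Delta costs 30; no covering selection beats 26.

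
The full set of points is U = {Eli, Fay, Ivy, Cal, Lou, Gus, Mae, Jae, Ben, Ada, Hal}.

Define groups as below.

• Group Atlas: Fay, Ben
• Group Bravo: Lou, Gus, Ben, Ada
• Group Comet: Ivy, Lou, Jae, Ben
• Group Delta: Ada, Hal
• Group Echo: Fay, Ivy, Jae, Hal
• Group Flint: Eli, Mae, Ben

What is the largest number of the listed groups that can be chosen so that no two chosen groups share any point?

2

Atlas, Delta are pairwise disjoint (Atlas={Fay,Ben}; Delta={Ada,Hal}).
Every remaining group overlaps one of these, and no 3 of the listed groups are pairwise disjoint, so 2 is the maximum.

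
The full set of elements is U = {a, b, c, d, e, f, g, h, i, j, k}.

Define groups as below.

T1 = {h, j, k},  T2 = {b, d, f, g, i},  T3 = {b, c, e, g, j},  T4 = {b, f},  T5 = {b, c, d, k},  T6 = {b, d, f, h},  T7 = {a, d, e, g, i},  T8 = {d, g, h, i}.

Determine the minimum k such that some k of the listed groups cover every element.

4

Take {T1, T2, T5, T7}. Their union is {a, b, c, d, e, f, g, h, i, j, k}, which is all 11 elements.
No 3 of the 8 groups cover everything (all 56 combinations miss at least one element), so 4 is optimal.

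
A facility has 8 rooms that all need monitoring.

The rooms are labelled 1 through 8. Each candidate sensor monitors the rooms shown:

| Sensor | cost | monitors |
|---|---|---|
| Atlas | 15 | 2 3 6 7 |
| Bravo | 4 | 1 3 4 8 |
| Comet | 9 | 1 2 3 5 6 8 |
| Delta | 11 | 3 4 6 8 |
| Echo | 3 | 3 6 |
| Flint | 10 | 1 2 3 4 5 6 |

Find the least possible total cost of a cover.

28

Atlas, Bravo, Comet together cover every room (Atlas ∪ Bravo ∪ Comet = {1, 2, 3, 4, 5, 6, 7, 8}); total cost 15 + 4 + 9 = 28.
No covering selection has total cost below 28.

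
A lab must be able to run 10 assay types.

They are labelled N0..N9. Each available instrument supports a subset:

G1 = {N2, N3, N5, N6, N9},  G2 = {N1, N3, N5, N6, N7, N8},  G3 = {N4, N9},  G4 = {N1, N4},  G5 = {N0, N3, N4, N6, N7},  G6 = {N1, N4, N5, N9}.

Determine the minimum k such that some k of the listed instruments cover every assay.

3

Take {G1, G2, G5}. Their union is {N0, N1, N2, N3, N4, N5, N6, N7, N8, N9}, which is all 10 assays.
Only G5 contains N0, so G5 is forced; the remaining 5 assays need at least 2 more instruments (each remaining instrument adds at most 3) — so at least 3 instruments are needed, and 3 is optimal.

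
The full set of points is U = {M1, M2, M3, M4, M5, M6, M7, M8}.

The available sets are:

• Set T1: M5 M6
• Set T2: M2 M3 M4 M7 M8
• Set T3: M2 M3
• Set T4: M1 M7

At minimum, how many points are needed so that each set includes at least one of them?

H = {M1, M3, M6} meets every set (each contains at least one member of H), and |H| = 3.
The sets T1, T3, T4 are pairwise disjoint, so any hitting set needs a separate point for each — at least 3. Hence 3 is optimal.

3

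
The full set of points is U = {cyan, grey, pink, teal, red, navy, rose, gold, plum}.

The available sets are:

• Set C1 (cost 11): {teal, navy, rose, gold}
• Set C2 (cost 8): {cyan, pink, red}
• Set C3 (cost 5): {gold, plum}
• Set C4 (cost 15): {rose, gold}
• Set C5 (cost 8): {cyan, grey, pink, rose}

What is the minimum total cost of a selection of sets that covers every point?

C1, C2, C3, C5 together cover every point (C1 ∪ C2 ∪ C3 ∪ C5 = {cyan, grey, pink, teal, red, navy, rose, gold, plum}); total cost 11 + 8 + 5 + 8 = 32.
No covering selection has total cost below 32.

32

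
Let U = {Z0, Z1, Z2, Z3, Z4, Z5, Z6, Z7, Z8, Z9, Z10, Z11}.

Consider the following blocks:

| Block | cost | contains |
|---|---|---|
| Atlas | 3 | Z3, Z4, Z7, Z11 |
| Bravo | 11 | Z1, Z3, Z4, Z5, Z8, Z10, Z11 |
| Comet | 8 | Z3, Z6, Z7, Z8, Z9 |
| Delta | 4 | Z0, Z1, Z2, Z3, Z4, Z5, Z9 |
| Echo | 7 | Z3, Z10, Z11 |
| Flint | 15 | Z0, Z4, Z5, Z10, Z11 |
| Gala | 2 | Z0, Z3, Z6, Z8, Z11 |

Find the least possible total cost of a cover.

16

Atlas, Delta, Echo, Gala together cover every item (Atlas ∪ Delta ∪ Echo ∪ Gala = {Z0, Z1, Z2, Z3, Z4, Z5, Z6, Z7, Z8, Z9, Z10, Z11}); total cost 3 + 4 + 7 + 2 = 16.
No covering selection has total cost below 16.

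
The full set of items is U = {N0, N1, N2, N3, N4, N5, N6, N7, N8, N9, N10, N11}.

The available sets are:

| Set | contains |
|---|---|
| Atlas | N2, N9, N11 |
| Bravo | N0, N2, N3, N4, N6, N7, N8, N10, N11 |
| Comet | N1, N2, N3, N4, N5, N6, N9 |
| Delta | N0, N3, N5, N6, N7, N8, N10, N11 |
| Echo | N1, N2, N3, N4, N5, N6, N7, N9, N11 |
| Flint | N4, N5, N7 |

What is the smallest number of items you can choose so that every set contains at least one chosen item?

The 2 items {N2, N7} hit every set.
The sets Atlas, Flint are pairwise disjoint, so any hitting set needs a separate item for each — at least 2. Hence 2 is optimal.

2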